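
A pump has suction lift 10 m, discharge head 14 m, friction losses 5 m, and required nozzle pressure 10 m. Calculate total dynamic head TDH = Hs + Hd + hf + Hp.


TDH = Hs + Hd + hf + Hp = 10 + 14 + 5 + 10 = 39

39 m


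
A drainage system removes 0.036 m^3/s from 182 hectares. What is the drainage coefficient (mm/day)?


DC = Q * 86400 / (A * 10000) * 1000
DC = 0.036 * 86400 / (182 * 10000) * 1000
DC = 3110400.0000 / 1820000

1.7090 mm/day


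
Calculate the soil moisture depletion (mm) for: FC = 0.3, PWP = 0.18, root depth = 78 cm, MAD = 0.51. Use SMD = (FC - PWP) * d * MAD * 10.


SMD = (FC - PWP) * d * MAD * 10
SMD = (0.3 - 0.18) * 78 * 0.51 * 10
SMD = 0.1200 * 78 * 0.51 * 10

47.7360 mm


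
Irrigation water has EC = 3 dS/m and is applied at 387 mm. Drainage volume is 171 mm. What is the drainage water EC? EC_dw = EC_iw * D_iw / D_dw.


EC_dw = EC_iw * D_iw / D_dw
EC_dw = 3 * 387 / 171
EC_dw = 1161 / 171

6.7895 dS/m


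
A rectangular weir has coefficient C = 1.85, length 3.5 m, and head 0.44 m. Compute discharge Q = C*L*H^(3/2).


Q = C * L * H^(3/2) = 1.85 * 3.5 * 0.44^1.5 = 1.85 * 3.5 * 0.291863

1.8898 m^3/s


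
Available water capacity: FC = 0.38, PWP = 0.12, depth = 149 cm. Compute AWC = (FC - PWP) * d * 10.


AWC = (FC - PWP) * d * 10
AWC = (0.38 - 0.12) * 149 * 10
AWC = 0.2600 * 149 * 10

387.4000 mm


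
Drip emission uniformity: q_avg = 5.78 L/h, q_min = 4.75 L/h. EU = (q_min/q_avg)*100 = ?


EU = (q_min/q_avg)*100 = (4.75/5.78)*100 = 82.1799%

82.1799 %


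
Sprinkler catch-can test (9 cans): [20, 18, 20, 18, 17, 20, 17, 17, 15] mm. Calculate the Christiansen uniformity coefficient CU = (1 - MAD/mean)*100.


mean = 18.000000 mm
MAD = 1.333333 mm
CU = (1 - 1.333333/18.000000)*100

92.5926 %


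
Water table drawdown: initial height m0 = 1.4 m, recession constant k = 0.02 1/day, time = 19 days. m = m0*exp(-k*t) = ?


m = m0 * exp(-k*t)
m = 1.4 * exp(-0.02 * 19)
m = 1.4 * exp(-0.3800)

0.9574 m


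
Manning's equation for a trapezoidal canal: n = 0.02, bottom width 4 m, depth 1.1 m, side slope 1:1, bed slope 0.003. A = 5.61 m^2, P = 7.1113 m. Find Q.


R = A/P = 5.61/7.1113 = 0.788885
Q = (1/0.02) * 5.61 * 0.788885^(2/3) * 0.003^0.5

13.1170 m^3/s


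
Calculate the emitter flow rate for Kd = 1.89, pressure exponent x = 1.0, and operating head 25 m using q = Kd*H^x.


q = Kd * H^x = 1.89 * 25^1.0 = 1.89 * 25.000000

47.2500 L/h


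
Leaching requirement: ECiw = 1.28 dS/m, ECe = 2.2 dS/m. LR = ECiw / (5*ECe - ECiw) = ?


LR = ECiw / (5*ECe - ECiw)
LR = 1.28 / (5*2.2 - 1.28)
LR = 1.28 / 9.7200

0.1317


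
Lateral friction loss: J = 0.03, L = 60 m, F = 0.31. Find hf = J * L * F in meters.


hf = J * L * F = 0.03 * 60 * 0.31 = 0.5580 m

0.5580 m


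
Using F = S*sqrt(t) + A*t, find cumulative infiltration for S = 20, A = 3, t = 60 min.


F = S*sqrt(t) + A*t
F = 20*sqrt(60) + 3*60
F = 20*7.745967 + 180

334.9193 mm


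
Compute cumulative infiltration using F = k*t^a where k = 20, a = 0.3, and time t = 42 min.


F = k * t^a = 20 * 42^0.3
F = 20 * 3.068844

61.3769 mm


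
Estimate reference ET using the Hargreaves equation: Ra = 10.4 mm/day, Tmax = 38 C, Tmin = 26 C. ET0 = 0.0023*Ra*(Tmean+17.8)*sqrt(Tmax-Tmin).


Tmean = (Tmax + Tmin)/2 = (38 + 26)/2 = 32.0
ET0 = 0.0023 * 10.4 * (32.0 + 17.8) * sqrt(38 - 26)
ET0 = 0.0023 * 10.4 * 49.8 * 3.464102

4.1265 mm/day


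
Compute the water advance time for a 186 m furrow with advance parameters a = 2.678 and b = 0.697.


t = (L/a)^(1/b)
t = (186/2.678)^(1/0.697)
t = 69.454817^(1/0.697)

438.8617 min


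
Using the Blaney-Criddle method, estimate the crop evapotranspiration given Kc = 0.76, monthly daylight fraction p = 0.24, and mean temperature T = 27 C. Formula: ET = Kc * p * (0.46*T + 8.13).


ET = Kc * p * (0.46*T + 8.13)
ET = 0.76 * 0.24 * (0.46*27 + 8.13)
ET = 0.76 * 0.24 * 20.5500

3.7483 mm/day


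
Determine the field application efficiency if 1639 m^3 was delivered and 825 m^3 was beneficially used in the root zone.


Ea = V_root / V_field * 100 = 825 / 1639 * 100 = 50.3356%

50.3356 %


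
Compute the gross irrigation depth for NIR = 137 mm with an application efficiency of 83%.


Ea = 83% = 0.83
GID = NIR / Ea = 137 / 0.83 = 165.0602 mm

165.0602 mm


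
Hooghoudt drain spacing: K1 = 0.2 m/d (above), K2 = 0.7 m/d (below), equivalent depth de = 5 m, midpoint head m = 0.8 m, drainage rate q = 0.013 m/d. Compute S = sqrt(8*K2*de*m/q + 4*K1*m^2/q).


S^2 = 8*K2*de*m/q + 4*K1*m^2/q
S^2 = 8*0.7*5*0.8/0.013 + 4*0.2*0.8^2/0.013
S = sqrt(1762.4615)

41.9817 m


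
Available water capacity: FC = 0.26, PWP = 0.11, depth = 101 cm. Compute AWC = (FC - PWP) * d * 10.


AWC = (FC - PWP) * d * 10
AWC = (0.26 - 0.11) * 101 * 10
AWC = 0.1500 * 101 * 10

151.5000 mm


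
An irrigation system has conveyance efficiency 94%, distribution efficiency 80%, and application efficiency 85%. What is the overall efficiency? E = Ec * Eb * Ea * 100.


Ec = 0.94, Eb = 0.8, Ea = 0.85
E = 0.94 * 0.8 * 0.85 * 100 = 63.9200%

63.9200 %


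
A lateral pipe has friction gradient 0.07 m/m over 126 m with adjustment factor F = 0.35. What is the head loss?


hf = J * L * F = 0.07 * 126 * 0.35 = 3.0870 m

3.0870 m


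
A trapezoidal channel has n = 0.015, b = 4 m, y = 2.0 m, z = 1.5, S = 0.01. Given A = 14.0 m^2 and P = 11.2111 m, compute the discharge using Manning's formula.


R = A/P = 14.0/11.2111 = 1.248762
Q = (1/0.015) * 14.0 * 1.248762^(2/3) * 0.01^0.5

108.2322 m^3/s


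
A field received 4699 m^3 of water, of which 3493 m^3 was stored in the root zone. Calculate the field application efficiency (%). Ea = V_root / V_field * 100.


Ea = V_root / V_field * 100 = 3493 / 4699 * 100 = 74.3350%

74.3350 %


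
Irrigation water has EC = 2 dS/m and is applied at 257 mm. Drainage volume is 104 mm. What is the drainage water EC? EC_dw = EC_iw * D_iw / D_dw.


EC_dw = EC_iw * D_iw / D_dw
EC_dw = 2 * 257 / 104
EC_dw = 514 / 104

4.9423 dS/m


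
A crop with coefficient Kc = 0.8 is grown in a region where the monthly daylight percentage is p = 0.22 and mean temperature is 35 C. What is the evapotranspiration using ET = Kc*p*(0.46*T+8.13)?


ET = Kc * p * (0.46*T + 8.13)
ET = 0.8 * 0.22 * (0.46*35 + 8.13)
ET = 0.8 * 0.22 * 24.2300

4.2645 mm/day


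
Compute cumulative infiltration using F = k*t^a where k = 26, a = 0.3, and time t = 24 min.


F = k * t^a = 26 * 24^0.3
F = 26 * 2.594558

67.4585 mm


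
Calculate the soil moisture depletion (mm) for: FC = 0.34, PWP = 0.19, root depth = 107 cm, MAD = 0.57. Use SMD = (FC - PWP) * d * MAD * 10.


SMD = (FC - PWP) * d * MAD * 10
SMD = (0.34 - 0.19) * 107 * 0.57 * 10
SMD = 0.1500 * 107 * 0.57 * 10

91.4850 mm


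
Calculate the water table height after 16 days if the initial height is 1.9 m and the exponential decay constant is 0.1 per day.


m = m0 * exp(-k*t)
m = 1.9 * exp(-0.1 * 16)
m = 1.9 * exp(-1.6000)

0.3836 m


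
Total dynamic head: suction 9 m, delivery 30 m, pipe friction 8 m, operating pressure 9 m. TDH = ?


TDH = Hs + Hd + hf + Hp = 9 + 30 + 8 + 9 = 56

56 m


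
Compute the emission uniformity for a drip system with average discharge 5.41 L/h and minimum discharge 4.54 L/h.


EU = (q_min/q_avg)*100 = (4.54/5.41)*100 = 83.9187%

83.9187 %


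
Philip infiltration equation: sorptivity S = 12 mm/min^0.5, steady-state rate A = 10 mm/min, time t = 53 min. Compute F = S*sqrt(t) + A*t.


F = S*sqrt(t) + A*t
F = 12*sqrt(53) + 10*53
F = 12*7.280110 + 530

617.3613 mm


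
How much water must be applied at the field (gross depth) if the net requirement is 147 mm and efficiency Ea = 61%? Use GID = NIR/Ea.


Ea = 61% = 0.61
GID = NIR / Ea = 147 / 0.61 = 240.9836 mm

240.9836 mm


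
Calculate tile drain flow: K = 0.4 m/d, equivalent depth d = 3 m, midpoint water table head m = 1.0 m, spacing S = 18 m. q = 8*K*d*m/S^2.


q = 8*K*d*m/S^2
q = 8*0.4*3*1.0/18^2
q = 9.6000 / 324

0.0296 m/d


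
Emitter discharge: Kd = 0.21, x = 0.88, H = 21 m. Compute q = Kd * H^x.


q = Kd * H^x = 0.21 * 21^0.88 = 0.21 * 14.573135

3.0604 L/h


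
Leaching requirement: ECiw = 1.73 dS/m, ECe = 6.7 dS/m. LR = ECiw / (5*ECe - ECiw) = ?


LR = ECiw / (5*ECe - ECiw)
LR = 1.73 / (5*6.7 - 1.73)
LR = 1.73 / 31.7700

0.0545


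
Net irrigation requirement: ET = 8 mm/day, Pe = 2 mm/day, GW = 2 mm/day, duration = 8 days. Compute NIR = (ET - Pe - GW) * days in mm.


Daily deficit = ET - Pe - GW = 8 - 2 - 2 = 4 mm/day
NIR = 4 * 8 = 32 mm

32.0000 mm


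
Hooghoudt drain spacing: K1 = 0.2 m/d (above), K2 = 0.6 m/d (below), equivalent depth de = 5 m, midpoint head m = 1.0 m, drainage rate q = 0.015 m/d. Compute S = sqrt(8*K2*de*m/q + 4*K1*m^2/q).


S^2 = 8*K2*de*m/q + 4*K1*m^2/q
S^2 = 8*0.6*5*1.0/0.015 + 4*0.2*1.0^2/0.015
S = sqrt(1653.3333)

40.6612 m


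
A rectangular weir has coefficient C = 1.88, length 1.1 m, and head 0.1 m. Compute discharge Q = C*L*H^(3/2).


Q = C * L * H^(3/2) = 1.88 * 1.1 * 0.1^1.5 = 1.88 * 1.1 * 0.031623

0.0654 m^3/s


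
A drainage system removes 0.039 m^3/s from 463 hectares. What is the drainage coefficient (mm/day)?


DC = Q * 86400 / (A * 10000) * 1000
DC = 0.039 * 86400 / (463 * 10000) * 1000
DC = 3369600.0000 / 4630000

0.7278 mm/day


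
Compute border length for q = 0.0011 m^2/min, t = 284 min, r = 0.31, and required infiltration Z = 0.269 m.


L = q*t/((1+r)*Z)
L = 0.0011*284/((1+0.31)*0.269)
L = 0.3124/0.35239

0.8865 m


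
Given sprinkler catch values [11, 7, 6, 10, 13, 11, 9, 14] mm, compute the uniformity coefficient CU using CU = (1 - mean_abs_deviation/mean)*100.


mean = 10.125000 mm
MAD = 2.125000 mm
CU = (1 - 2.125000/10.125000)*100

79.0123 %


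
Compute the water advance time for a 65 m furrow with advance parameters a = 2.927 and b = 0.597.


t = (L/a)^(1/b)
t = (65/2.927)^(1/0.597)
t = 22.207038^(1/0.597)

180.0645 min


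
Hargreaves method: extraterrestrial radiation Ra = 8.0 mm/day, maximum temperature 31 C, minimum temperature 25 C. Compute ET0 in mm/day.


Tmean = (Tmax + Tmin)/2 = (31 + 25)/2 = 28.0
ET0 = 0.0023 * 8.0 * (28.0 + 17.8) * sqrt(31 - 25)
ET0 = 0.0023 * 8.0 * 45.8 * 2.449490

2.0642 mm/day


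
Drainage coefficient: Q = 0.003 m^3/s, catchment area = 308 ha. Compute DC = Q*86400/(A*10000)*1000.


DC = Q * 86400 / (A * 10000) * 1000
DC = 0.003 * 86400 / (308 * 10000) * 1000
DC = 259200.0000 / 3080000

0.0842 mm/day


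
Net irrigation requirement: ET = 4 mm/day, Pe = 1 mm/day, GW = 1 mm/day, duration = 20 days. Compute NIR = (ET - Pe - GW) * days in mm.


Daily deficit = ET - Pe - GW = 4 - 1 - 1 = 2 mm/day
NIR = 2 * 20 = 40 mm

40.0000 mm


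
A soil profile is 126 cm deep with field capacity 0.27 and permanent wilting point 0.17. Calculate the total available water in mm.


AWC = (FC - PWP) * d * 10
AWC = (0.27 - 0.17) * 126 * 10
AWC = 0.1000 * 126 * 10

126.0000 mm


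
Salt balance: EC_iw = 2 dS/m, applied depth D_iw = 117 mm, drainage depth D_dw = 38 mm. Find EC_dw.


EC_dw = EC_iw * D_iw / D_dw
EC_dw = 2 * 117 / 38
EC_dw = 234 / 38

6.1579 dS/m


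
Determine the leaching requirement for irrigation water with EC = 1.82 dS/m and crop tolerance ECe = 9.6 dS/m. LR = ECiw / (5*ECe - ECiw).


LR = ECiw / (5*ECe - ECiw)
LR = 1.82 / (5*9.6 - 1.82)
LR = 1.82 / 46.1800

0.0394


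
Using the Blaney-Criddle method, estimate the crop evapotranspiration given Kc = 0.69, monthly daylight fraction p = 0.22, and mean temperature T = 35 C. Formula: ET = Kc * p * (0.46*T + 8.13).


ET = Kc * p * (0.46*T + 8.13)
ET = 0.69 * 0.22 * (0.46*35 + 8.13)
ET = 0.69 * 0.22 * 24.2300

3.6781 mm/day


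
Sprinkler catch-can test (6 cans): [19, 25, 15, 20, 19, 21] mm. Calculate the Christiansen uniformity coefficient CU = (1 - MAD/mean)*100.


mean = 19.833333 mm
MAD = 2.166667 mm
CU = (1 - 2.166667/19.833333)*100

89.0756 %


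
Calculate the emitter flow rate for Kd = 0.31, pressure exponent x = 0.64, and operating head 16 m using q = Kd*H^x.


q = Kd * H^x = 0.31 * 16^0.64 = 0.31 * 5.897077

1.8281 L/h


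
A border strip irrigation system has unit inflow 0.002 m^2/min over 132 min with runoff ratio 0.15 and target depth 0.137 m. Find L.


L = q*t/((1+r)*Z)
L = 0.002*132/((1+0.15)*0.137)
L = 0.264/0.15755

1.6757 m


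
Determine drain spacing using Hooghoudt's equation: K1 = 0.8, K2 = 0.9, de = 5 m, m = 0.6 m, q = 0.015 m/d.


S^2 = 8*K2*de*m/q + 4*K1*m^2/q
S^2 = 8*0.9*5*0.6/0.015 + 4*0.8*0.6^2/0.015
S = sqrt(1516.8000)

38.9461 m


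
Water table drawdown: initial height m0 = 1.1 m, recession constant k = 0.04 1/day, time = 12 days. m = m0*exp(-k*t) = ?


m = m0 * exp(-k*t)
m = 1.1 * exp(-0.04 * 12)
m = 1.1 * exp(-0.4800)

0.6807 m


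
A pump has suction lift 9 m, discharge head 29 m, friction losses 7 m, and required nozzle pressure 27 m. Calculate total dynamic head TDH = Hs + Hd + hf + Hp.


TDH = Hs + Hd + hf + Hp = 9 + 29 + 7 + 27 = 72

72 m


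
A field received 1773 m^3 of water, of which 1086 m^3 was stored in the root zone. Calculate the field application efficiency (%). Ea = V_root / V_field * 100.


Ea = V_root / V_field * 100 = 1086 / 1773 * 100 = 61.2521%

61.2521 %


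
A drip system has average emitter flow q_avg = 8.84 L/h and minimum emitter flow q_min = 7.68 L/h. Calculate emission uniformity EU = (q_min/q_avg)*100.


EU = (q_min/q_avg)*100 = (7.68/8.84)*100 = 86.8778%

86.8778 %


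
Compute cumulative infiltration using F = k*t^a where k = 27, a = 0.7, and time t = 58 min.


F = k * t^a = 27 * 58^0.7
F = 27 * 17.155350

463.1944 mm


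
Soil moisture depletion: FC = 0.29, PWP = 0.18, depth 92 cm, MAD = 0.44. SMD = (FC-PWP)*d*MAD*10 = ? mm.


SMD = (FC - PWP) * d * MAD * 10
SMD = (0.29 - 0.18) * 92 * 0.44 * 10
SMD = 0.1100 * 92 * 0.44 * 10

44.5280 mm


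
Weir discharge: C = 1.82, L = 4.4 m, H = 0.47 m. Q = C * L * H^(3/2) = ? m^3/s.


Q = C * L * H^(3/2) = 1.82 * 4.4 * 0.47^1.5 = 1.82 * 4.4 * 0.322216

2.5803 m^3/s


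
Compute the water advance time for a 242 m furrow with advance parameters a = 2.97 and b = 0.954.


t = (L/a)^(1/b)
t = (242/2.97)^(1/0.954)
t = 81.481481^(1/0.954)

100.7410 min


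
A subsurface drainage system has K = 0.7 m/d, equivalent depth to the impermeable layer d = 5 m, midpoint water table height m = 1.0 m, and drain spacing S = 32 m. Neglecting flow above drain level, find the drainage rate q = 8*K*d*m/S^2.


q = 8*K*d*m/S^2
q = 8*0.7*5*1.0/32^2
q = 28.0000 / 1024

0.0273 m/d


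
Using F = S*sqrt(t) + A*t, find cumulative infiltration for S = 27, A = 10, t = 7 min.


F = S*sqrt(t) + A*t
F = 27*sqrt(7) + 10*7
F = 27*2.645751 + 70

141.4353 mm


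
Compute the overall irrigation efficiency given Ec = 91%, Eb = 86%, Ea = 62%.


Ec = 0.91, Eb = 0.86, Ea = 0.62
E = 0.91 * 0.86 * 0.62 * 100 = 48.5212%

48.5212 %


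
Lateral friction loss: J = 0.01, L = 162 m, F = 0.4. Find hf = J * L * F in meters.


hf = J * L * F = 0.01 * 162 * 0.4 = 0.6480 m

0.6480 m


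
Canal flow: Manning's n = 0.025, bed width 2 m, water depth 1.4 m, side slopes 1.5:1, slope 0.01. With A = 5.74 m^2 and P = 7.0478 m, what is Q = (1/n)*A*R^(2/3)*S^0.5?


R = A/P = 5.74/7.0478 = 0.814439
Q = (1/0.025) * 5.74 * 0.814439^(2/3) * 0.01^0.5

20.0237 m^3/s


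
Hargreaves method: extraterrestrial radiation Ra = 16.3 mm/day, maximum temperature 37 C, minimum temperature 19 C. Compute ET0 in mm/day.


Tmean = (Tmax + Tmin)/2 = (37 + 19)/2 = 28.0
ET0 = 0.0023 * 16.3 * (28.0 + 17.8) * sqrt(37 - 19)
ET0 = 0.0023 * 16.3 * 45.8 * 4.242641

7.2848 mm/day


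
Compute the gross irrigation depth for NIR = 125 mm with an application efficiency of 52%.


Ea = 52% = 0.52
GID = NIR / Ea = 125 / 0.52 = 240.3846 mm

240.3846 mm


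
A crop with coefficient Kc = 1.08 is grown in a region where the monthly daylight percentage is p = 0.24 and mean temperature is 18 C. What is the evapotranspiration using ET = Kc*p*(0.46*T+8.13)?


ET = Kc * p * (0.46*T + 8.13)
ET = 1.08 * 0.24 * (0.46*18 + 8.13)
ET = 1.08 * 0.24 * 16.4100

4.2535 mm/day


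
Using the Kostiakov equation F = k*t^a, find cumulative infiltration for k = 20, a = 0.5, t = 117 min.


F = k * t^a = 20 * 117^0.5
F = 20 * 10.816654

216.3331 mm


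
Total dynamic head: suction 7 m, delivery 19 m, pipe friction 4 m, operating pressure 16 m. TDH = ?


TDH = Hs + Hd + hf + Hp = 7 + 19 + 4 + 16 = 46

46 m


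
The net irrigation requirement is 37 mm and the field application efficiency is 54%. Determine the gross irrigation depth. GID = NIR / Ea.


Ea = 54% = 0.54
GID = NIR / Ea = 37 / 0.54 = 68.5185 mm

68.5185 mm


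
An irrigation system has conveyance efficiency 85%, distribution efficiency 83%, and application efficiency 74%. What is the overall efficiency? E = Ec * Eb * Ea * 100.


Ec = 0.85, Eb = 0.83, Ea = 0.74
E = 0.85 * 0.83 * 0.74 * 100 = 52.2070%

52.2070 %


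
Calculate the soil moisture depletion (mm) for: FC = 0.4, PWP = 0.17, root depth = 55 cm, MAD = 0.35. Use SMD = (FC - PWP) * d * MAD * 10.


SMD = (FC - PWP) * d * MAD * 10
SMD = (0.4 - 0.17) * 55 * 0.35 * 10
SMD = 0.2300 * 55 * 0.35 * 10

44.2750 mm


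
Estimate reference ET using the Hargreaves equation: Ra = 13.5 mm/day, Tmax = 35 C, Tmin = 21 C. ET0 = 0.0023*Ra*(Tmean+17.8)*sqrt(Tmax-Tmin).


Tmean = (Tmax + Tmin)/2 = (35 + 21)/2 = 28.0
ET0 = 0.0023 * 13.5 * (28.0 + 17.8) * sqrt(35 - 21)
ET0 = 0.0023 * 13.5 * 45.8 * 3.741657

5.3210 mm/day


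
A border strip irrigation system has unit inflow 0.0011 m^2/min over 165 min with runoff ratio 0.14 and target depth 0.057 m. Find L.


L = q*t/((1+r)*Z)
L = 0.0011*165/((1+0.14)*0.057)
L = 0.1815/0.06498

2.7932 m


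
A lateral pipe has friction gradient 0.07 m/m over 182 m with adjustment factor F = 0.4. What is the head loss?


hf = J * L * F = 0.07 * 182 * 0.4 = 5.0960 m

5.0960 m


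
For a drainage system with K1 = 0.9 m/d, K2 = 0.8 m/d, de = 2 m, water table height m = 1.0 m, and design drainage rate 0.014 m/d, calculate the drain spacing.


S^2 = 8*K2*de*m/q + 4*K1*m^2/q
S^2 = 8*0.8*2*1.0/0.014 + 4*0.9*1.0^2/0.014
S = sqrt(1171.4286)

34.2261 m


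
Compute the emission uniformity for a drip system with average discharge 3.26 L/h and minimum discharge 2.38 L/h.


EU = (q_min/q_avg)*100 = (2.38/3.26)*100 = 73.0061%

73.0061 %


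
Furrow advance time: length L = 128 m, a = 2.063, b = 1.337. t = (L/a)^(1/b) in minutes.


t = (L/a)^(1/b)
t = (128/2.063)^(1/1.337)
t = 62.045565^(1/1.337)

21.9203 min


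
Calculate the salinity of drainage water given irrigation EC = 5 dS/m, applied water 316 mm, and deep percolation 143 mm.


EC_dw = EC_iw * D_iw / D_dw
EC_dw = 5 * 316 / 143
EC_dw = 1580 / 143

11.0490 dS/m


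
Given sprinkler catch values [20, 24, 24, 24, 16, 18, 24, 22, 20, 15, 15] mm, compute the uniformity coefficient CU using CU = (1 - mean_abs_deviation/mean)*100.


mean = 20.181818 mm
MAD = 3.107438 mm
CU = (1 - 3.107438/20.181818)*100

84.6028 %


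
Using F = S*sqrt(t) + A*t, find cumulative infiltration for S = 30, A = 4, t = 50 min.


F = S*sqrt(t) + A*t
F = 30*sqrt(50) + 4*50
F = 30*7.071068 + 200

412.1320 mm


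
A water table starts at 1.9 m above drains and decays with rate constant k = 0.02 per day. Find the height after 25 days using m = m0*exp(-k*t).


m = m0 * exp(-k*t)
m = 1.9 * exp(-0.02 * 25)
m = 1.9 * exp(-0.5000)

1.1524 m


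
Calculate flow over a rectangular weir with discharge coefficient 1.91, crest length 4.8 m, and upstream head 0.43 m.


Q = C * L * H^(3/2) = 1.91 * 4.8 * 0.43^1.5 = 1.91 * 4.8 * 0.281970

2.5851 m^3/s


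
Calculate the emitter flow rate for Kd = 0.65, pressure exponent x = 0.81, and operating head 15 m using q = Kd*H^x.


q = Kd * H^x = 0.65 * 15^0.81 = 0.65 * 8.966726

5.8284 L/h


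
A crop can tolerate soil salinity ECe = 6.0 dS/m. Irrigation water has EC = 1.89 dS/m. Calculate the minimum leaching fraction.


LR = ECiw / (5*ECe - ECiw)
LR = 1.89 / (5*6.0 - 1.89)
LR = 1.89 / 28.1100

0.0672


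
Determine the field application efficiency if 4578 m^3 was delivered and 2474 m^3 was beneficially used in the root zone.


Ea = V_root / V_field * 100 = 2474 / 4578 * 100 = 54.0411%

54.0411 %


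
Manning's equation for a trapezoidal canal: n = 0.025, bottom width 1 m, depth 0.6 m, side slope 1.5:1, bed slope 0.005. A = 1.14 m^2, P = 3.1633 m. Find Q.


R = A/P = 1.14/3.1633 = 0.360383
Q = (1/0.025) * 1.14 * 0.360383^(2/3) * 0.005^0.5

1.6329 m^3/s


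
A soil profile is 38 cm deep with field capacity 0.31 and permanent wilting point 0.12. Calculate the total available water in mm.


AWC = (FC - PWP) * d * 10
AWC = (0.31 - 0.12) * 38 * 10
AWC = 0.1900 * 38 * 10

72.2000 mm


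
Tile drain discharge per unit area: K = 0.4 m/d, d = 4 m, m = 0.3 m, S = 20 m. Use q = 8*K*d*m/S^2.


q = 8*K*d*m/S^2
q = 8*0.4*4*0.3/20^2
q = 3.8400 / 400

0.0096 m/d


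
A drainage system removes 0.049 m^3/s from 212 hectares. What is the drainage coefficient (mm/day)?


DC = Q * 86400 / (A * 10000) * 1000
DC = 0.049 * 86400 / (212 * 10000) * 1000
DC = 4233600.0000 / 2120000

1.9970 mm/day


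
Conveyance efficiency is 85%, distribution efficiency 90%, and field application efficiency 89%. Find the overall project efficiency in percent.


Ec = 0.85, Eb = 0.9, Ea = 0.89
E = 0.85 * 0.9 * 0.89 * 100 = 68.0850%

68.0850 %


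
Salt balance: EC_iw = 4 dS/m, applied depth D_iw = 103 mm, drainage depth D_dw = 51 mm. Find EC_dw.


EC_dw = EC_iw * D_iw / D_dw
EC_dw = 4 * 103 / 51
EC_dw = 412 / 51

8.0784 dS/m


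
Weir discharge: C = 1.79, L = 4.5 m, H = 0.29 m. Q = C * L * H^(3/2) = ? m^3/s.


Q = C * L * H^(3/2) = 1.79 * 4.5 * 0.29^1.5 = 1.79 * 4.5 * 0.156170

1.2579 m^3/s


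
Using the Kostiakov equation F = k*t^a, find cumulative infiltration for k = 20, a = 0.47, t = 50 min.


F = k * t^a = 20 * 50^0.47
F = 20 * 6.288049

125.7610 mm


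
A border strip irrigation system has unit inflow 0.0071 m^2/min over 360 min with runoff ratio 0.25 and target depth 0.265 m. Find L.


L = q*t/((1+r)*Z)
L = 0.0071*360/((1+0.25)*0.265)
L = 2.556/0.33125

7.7162 m


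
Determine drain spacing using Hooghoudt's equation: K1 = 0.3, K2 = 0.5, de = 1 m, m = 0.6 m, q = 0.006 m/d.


S^2 = 8*K2*de*m/q + 4*K1*m^2/q
S^2 = 8*0.5*1*0.6/0.006 + 4*0.3*0.6^2/0.006
S = sqrt(472.0000)

21.7256 m


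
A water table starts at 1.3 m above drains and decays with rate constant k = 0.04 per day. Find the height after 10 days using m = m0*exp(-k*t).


m = m0 * exp(-k*t)
m = 1.3 * exp(-0.04 * 10)
m = 1.3 * exp(-0.4000)

0.8714 m


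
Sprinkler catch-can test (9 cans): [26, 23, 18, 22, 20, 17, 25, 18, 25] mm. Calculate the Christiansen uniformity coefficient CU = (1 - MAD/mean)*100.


mean = 21.555556 mm
MAD = 2.938272 mm
CU = (1 - 2.938272/21.555556)*100

86.3688 %


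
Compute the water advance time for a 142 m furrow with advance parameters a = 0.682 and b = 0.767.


t = (L/a)^(1/b)
t = (142/0.682)^(1/0.767)
t = 208.211144^(1/0.767)

1053.9532 min


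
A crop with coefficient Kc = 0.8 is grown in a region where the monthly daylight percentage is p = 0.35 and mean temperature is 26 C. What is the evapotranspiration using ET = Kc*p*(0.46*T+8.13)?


ET = Kc * p * (0.46*T + 8.13)
ET = 0.8 * 0.35 * (0.46*26 + 8.13)
ET = 0.8 * 0.35 * 20.0900

5.6252 mm/day


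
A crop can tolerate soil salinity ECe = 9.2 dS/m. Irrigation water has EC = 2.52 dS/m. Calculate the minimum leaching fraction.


LR = ECiw / (5*ECe - ECiw)
LR = 2.52 / (5*9.2 - 2.52)
LR = 2.52 / 43.4800

0.0580


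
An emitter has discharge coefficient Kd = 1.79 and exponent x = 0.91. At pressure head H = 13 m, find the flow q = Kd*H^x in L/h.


q = Kd * H^x = 1.79 * 13^0.91 = 1.79 * 10.320208

18.4732 L/h


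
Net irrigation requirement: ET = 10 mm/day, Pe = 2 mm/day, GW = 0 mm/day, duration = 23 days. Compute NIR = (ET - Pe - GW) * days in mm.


Daily deficit = ET - Pe - GW = 10 - 2 - 0 = 8 mm/day
NIR = 8 * 23 = 184 mm

184.0000 mm


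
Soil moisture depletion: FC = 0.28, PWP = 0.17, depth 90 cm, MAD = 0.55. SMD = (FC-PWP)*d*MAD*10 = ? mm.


SMD = (FC - PWP) * d * MAD * 10
SMD = (0.28 - 0.17) * 90 * 0.55 * 10
SMD = 0.1100 * 90 * 0.55 * 10

54.4500 mm


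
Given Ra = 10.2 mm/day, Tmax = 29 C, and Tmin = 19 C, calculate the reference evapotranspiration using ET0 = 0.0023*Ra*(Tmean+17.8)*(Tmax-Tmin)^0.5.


Tmean = (Tmax + Tmin)/2 = (29 + 19)/2 = 24.0
ET0 = 0.0023 * 10.2 * (24.0 + 17.8) * sqrt(29 - 19)
ET0 = 0.0023 * 10.2 * 41.8 * 3.162278

3.1010 mm/day


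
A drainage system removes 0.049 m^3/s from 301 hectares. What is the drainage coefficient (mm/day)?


DC = Q * 86400 / (A * 10000) * 1000
DC = 0.049 * 86400 / (301 * 10000) * 1000
DC = 4233600.0000 / 3010000

1.4065 mm/day


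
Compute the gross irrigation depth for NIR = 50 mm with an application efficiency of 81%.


Ea = 81% = 0.81
GID = NIR / Ea = 50 / 0.81 = 61.7284 mm

61.7284 mm


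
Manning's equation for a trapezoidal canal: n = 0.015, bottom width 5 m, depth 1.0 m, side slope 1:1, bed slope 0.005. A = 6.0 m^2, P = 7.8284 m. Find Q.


R = A/P = 6.0/7.8284 = 0.766440
Q = (1/0.015) * 6.0 * 0.766440^(2/3) * 0.005^0.5

23.6881 m^3/s


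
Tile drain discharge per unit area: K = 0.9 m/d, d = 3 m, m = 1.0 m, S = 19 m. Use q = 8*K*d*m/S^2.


q = 8*K*d*m/S^2
q = 8*0.9*3*1.0/19^2
q = 21.6000 / 361

0.0598 m/d


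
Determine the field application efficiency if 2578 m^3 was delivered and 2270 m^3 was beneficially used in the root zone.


Ea = V_root / V_field * 100 = 2270 / 2578 * 100 = 88.0528%

88.0528 %


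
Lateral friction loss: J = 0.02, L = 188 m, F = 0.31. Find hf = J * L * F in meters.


hf = J * L * F = 0.02 * 188 * 0.31 = 1.1656 m

1.1656 m


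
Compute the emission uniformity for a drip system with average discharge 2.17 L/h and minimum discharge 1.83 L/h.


EU = (q_min/q_avg)*100 = (1.83/2.17)*100 = 84.3318%

84.3318 %


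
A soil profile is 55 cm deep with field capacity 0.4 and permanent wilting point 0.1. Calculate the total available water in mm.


AWC = (FC - PWP) * d * 10
AWC = (0.4 - 0.1) * 55 * 10
AWC = 0.3000 * 55 * 10

165.0000 mm


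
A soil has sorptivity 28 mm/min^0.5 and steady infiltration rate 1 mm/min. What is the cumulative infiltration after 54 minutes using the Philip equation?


F = S*sqrt(t) + A*t
F = 28*sqrt(54) + 1*54
F = 28*7.348469 + 54

259.7571 mm


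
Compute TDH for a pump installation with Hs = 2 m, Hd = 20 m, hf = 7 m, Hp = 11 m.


TDH = Hs + Hd + hf + Hp = 2 + 20 + 7 + 11 = 40

40 m


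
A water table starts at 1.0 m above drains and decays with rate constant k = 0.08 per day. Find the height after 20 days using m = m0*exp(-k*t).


m = m0 * exp(-k*t)
m = 1.0 * exp(-0.08 * 20)
m = 1.0 * exp(-1.6000)

0.2019 m


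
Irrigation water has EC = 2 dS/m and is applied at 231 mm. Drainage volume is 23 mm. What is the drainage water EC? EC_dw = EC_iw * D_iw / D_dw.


EC_dw = EC_iw * D_iw / D_dw
EC_dw = 2 * 231 / 23
EC_dw = 462 / 23

20.0870 dS/m


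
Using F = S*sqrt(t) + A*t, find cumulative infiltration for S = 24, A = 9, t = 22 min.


F = S*sqrt(t) + A*t
F = 24*sqrt(22) + 9*22
F = 24*4.690416 + 198

310.5700 mm


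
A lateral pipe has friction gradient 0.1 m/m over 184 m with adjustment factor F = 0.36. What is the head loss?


hf = J * L * F = 0.1 * 184 * 0.36 = 6.6240 m

6.6240 m


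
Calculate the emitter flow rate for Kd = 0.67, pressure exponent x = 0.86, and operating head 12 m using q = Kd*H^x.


q = Kd * H^x = 0.67 * 12^0.86 = 0.67 * 8.474145

5.6777 L/h


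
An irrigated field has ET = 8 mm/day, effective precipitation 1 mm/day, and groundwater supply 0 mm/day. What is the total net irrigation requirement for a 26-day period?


Daily deficit = ET - Pe - GW = 8 - 1 - 0 = 7 mm/day
NIR = 7 * 26 = 182 mm

182.0000 mm


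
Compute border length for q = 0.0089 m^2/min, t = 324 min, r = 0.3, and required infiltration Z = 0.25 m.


L = q*t/((1+r)*Z)
L = 0.0089*324/((1+0.3)*0.25)
L = 2.8836/0.325

8.8726 m


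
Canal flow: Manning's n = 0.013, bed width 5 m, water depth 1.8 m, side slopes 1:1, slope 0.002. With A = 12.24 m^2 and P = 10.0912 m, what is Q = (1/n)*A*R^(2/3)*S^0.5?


R = A/P = 12.24/10.0912 = 1.212938
Q = (1/0.013) * 12.24 * 1.212938^(2/3) * 0.002^0.5

47.8901 m^3/s


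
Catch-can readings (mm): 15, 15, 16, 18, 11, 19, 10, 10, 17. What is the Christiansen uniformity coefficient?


mean = 14.555556 mm
MAD = 2.814815 mm
CU = (1 - 2.814815/14.555556)*100

80.6616 %


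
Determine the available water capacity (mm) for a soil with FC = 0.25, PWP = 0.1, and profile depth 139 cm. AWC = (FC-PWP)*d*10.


AWC = (FC - PWP) * d * 10
AWC = (0.25 - 0.1) * 139 * 10
AWC = 0.1500 * 139 * 10

208.5000 mm


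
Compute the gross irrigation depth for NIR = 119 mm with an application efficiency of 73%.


Ea = 73% = 0.73
GID = NIR / Ea = 119 / 0.73 = 163.0137 mm

163.0137 mm


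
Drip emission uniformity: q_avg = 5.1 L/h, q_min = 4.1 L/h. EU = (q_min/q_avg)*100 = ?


EU = (q_min/q_avg)*100 = (4.1/5.1)*100 = 80.3922%

80.3922 %


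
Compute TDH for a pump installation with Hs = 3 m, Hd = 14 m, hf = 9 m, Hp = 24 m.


TDH = Hs + Hd + hf + Hp = 3 + 14 + 9 + 24 = 50

50 m


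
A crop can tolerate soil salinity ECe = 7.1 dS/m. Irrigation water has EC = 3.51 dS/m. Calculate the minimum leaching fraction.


LR = ECiw / (5*ECe - ECiw)
LR = 3.51 / (5*7.1 - 3.51)
LR = 3.51 / 31.9900

0.1097


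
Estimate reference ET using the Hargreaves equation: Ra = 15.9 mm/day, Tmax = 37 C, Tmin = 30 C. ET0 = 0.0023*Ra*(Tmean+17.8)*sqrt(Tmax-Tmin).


Tmean = (Tmax + Tmin)/2 = (37 + 30)/2 = 33.5
ET0 = 0.0023 * 15.9 * (33.5 + 17.8) * sqrt(37 - 30)
ET0 = 0.0023 * 15.9 * 51.3 * 2.645751

4.9635 mm/day


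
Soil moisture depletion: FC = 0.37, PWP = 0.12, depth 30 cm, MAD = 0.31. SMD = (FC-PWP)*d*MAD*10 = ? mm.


SMD = (FC - PWP) * d * MAD * 10
SMD = (0.37 - 0.12) * 30 * 0.31 * 10
SMD = 0.2500 * 30 * 0.31 * 10

23.2500 mm


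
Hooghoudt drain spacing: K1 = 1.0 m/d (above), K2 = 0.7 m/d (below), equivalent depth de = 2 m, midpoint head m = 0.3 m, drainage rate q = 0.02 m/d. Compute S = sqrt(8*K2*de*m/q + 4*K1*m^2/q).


S^2 = 8*K2*de*m/q + 4*K1*m^2/q
S^2 = 8*0.7*2*0.3/0.02 + 4*1.0*0.3^2/0.02
S = sqrt(186.0000)

13.6382 m


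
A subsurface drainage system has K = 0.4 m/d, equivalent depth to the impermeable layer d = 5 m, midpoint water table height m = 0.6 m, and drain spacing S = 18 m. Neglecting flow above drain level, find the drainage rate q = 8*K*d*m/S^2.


q = 8*K*d*m/S^2
q = 8*0.4*5*0.6/18^2
q = 9.6000 / 324

0.0296 m/d


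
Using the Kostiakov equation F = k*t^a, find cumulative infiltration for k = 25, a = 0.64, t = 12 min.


F = k * t^a = 25 * 12^0.64
F = 25 * 4.905418

122.6355 mm


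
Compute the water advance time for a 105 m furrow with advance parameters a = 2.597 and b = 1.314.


t = (L/a)^(1/b)
t = (105/2.597)^(1/1.314)
t = 40.431267^(1/1.314)

16.7020 min


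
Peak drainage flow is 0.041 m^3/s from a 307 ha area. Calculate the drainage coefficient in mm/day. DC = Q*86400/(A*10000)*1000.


DC = Q * 86400 / (A * 10000) * 1000
DC = 0.041 * 86400 / (307 * 10000) * 1000
DC = 3542400.0000 / 3070000

1.1539 mm/day


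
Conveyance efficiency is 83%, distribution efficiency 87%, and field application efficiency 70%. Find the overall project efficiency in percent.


Ec = 0.83, Eb = 0.87, Ea = 0.7
E = 0.83 * 0.87 * 0.7 * 100 = 50.5470%

50.5470 %


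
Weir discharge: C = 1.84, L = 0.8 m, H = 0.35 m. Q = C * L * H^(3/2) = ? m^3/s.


Q = C * L * H^(3/2) = 1.84 * 0.8 * 0.35^1.5 = 1.84 * 0.8 * 0.207063

0.3048 m^3/s


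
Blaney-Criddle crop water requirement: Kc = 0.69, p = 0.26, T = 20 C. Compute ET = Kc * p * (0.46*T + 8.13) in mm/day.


ET = Kc * p * (0.46*T + 8.13)
ET = 0.69 * 0.26 * (0.46*20 + 8.13)
ET = 0.69 * 0.26 * 17.3300

3.1090 mm/day


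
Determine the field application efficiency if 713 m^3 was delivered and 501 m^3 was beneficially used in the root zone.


Ea = V_root / V_field * 100 = 501 / 713 * 100 = 70.2665%

70.2665 %


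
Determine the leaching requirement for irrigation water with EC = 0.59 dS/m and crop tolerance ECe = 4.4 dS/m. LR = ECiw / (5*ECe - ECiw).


LR = ECiw / (5*ECe - ECiw)
LR = 0.59 / (5*4.4 - 0.59)
LR = 0.59 / 21.4100

0.0276


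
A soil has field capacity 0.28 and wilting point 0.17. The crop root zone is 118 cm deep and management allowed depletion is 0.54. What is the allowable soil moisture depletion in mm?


SMD = (FC - PWP) * d * MAD * 10
SMD = (0.28 - 0.17) * 118 * 0.54 * 10
SMD = 0.1100 * 118 * 0.54 * 10

70.0920 mm


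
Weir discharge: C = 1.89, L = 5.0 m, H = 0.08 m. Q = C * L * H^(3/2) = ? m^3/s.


Q = C * L * H^(3/2) = 1.89 * 5.0 * 0.08^1.5 = 1.89 * 5.0 * 0.022627

0.2138 m^3/s


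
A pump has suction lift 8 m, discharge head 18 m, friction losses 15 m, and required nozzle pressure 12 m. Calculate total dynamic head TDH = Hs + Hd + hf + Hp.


TDH = Hs + Hd + hf + Hp = 8 + 18 + 15 + 12 = 53

53 m


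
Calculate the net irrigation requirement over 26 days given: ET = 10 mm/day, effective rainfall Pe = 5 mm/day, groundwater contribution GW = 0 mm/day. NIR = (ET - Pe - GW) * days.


Daily deficit = ET - Pe - GW = 10 - 5 - 0 = 5 mm/day
NIR = 5 * 26 = 130 mm

130.0000 mm


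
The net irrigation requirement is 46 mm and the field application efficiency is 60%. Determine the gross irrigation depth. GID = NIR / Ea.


Ea = 60% = 0.6
GID = NIR / Ea = 46 / 0.6 = 76.6667 mm

76.6667 mm


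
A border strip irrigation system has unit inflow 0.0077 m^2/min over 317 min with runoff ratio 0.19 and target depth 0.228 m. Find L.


L = q*t/((1+r)*Z)
L = 0.0077*317/((1+0.19)*0.228)
L = 2.4409/0.27132

8.9964 m


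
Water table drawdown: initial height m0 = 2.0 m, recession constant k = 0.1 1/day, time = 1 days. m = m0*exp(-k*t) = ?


m = m0 * exp(-k*t)
m = 2.0 * exp(-0.1 * 1)
m = 2.0 * exp(-0.1000)

1.8097 m


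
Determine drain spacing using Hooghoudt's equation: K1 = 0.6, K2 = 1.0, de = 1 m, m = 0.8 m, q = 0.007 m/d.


S^2 = 8*K2*de*m/q + 4*K1*m^2/q
S^2 = 8*1.0*1*0.8/0.007 + 4*0.6*0.8^2/0.007
S = sqrt(1133.7143)

33.6707 m


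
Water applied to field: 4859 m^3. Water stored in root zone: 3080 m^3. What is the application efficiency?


Ea = V_root / V_field * 100 = 3080 / 4859 * 100 = 63.3875%

63.3875 %


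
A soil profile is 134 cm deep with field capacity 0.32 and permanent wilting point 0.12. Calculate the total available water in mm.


AWC = (FC - PWP) * d * 10
AWC = (0.32 - 0.12) * 134 * 10
AWC = 0.2000 * 134 * 10

268.0000 mm


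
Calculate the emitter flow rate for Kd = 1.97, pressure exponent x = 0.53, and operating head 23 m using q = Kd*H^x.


q = Kd * H^x = 1.97 * 23^0.53 = 1.97 * 5.268849

10.3796 L/h


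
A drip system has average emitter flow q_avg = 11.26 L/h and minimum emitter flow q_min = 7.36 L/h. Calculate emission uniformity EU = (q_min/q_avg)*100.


EU = (q_min/q_avg)*100 = (7.36/11.26)*100 = 65.3641%

65.3641 %


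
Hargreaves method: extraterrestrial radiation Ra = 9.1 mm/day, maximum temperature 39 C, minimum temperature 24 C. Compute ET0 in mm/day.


Tmean = (Tmax + Tmin)/2 = (39 + 24)/2 = 31.5
ET0 = 0.0023 * 9.1 * (31.5 + 17.8) * sqrt(39 - 24)
ET0 = 0.0023 * 9.1 * 49.3 * 3.872983

3.9963 mm/day


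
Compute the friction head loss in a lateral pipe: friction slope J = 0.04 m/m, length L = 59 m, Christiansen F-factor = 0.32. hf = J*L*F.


hf = J * L * F = 0.04 * 59 * 0.32 = 0.7552 m

0.7552 m


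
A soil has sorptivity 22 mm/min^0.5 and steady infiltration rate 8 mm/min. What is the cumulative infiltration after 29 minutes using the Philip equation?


F = S*sqrt(t) + A*t
F = 22*sqrt(29) + 8*29
F = 22*5.385165 + 232

350.4736 mm


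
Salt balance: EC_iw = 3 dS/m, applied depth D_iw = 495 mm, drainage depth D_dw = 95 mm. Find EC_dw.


EC_dw = EC_iw * D_iw / D_dw
EC_dw = 3 * 495 / 95
EC_dw = 1485 / 95

15.6316 dS/m


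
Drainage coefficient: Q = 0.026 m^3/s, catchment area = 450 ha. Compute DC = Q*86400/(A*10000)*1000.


DC = Q * 86400 / (A * 10000) * 1000
DC = 0.026 * 86400 / (450 * 10000) * 1000
DC = 2246400.0000 / 4500000

0.4992 mm/day


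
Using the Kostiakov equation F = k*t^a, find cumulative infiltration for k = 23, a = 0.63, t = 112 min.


F = k * t^a = 23 * 112^0.63
F = 23 * 19.543726

449.5057 mm


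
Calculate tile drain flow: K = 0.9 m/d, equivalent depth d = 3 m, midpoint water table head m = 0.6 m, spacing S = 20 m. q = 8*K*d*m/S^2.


q = 8*K*d*m/S^2
q = 8*0.9*3*0.6/20^2
q = 12.9600 / 400

0.0324 m/d


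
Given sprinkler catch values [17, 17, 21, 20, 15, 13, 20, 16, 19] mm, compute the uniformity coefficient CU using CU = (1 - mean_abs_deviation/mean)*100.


mean = 17.555556 mm
MAD = 2.172840 mm
CU = (1 - 2.172840/17.555556)*100

87.6231 %


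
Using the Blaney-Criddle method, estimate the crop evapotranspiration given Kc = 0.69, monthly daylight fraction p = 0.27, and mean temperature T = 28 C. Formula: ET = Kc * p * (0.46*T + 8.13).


ET = Kc * p * (0.46*T + 8.13)
ET = 0.69 * 0.27 * (0.46*28 + 8.13)
ET = 0.69 * 0.27 * 21.0100

3.9142 mm/day


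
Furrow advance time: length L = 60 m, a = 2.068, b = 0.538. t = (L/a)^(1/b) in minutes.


t = (L/a)^(1/b)
t = (60/2.068)^(1/0.538)
t = 29.013540^(1/0.538)

523.1048 min


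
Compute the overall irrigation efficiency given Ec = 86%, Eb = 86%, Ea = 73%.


Ec = 0.86, Eb = 0.86, Ea = 0.73
E = 0.86 * 0.86 * 0.73 * 100 = 53.9908%

53.9908 %


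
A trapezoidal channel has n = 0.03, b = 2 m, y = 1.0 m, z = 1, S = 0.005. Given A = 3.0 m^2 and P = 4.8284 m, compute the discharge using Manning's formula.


R = A/P = 3.0/4.8284 = 0.621324
Q = (1/0.03) * 3.0 * 0.621324^(2/3) * 0.005^0.5

5.1487 m^3/s


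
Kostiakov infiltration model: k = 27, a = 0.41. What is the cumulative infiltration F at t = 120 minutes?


F = k * t^a = 27 * 120^0.41
F = 27 * 7.119743

192.2331 mm


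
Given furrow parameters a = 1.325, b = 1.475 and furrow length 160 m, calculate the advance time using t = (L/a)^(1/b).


t = (L/a)^(1/b)
t = (160/1.325)^(1/1.475)
t = 120.754717^(1/1.475)

25.7905 min


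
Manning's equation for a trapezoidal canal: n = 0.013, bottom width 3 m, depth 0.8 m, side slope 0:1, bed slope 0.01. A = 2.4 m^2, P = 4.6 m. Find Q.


R = A/P = 2.4/4.6 = 0.521739
Q = (1/0.013) * 2.4 * 0.521739^(2/3) * 0.01^0.5

11.9647 m^3/s


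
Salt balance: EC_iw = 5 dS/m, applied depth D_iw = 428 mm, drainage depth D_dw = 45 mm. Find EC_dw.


EC_dw = EC_iw * D_iw / D_dw
EC_dw = 5 * 428 / 45
EC_dw = 2140 / 45

47.5556 dS/m


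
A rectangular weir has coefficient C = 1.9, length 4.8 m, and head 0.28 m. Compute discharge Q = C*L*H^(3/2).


Q = C * L * H^(3/2) = 1.9 * 4.8 * 0.28^1.5 = 1.9 * 4.8 * 0.148162

1.3512 m^3/s


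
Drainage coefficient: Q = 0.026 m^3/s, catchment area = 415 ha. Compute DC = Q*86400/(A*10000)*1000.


DC = Q * 86400 / (A * 10000) * 1000
DC = 0.026 * 86400 / (415 * 10000) * 1000
DC = 2246400.0000 / 4150000

0.5413 mm/day


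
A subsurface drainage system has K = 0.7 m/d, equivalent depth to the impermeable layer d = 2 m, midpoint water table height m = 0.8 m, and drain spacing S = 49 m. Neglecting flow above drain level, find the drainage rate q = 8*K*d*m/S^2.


q = 8*K*d*m/S^2
q = 8*0.7*2*0.8/49^2
q = 8.9600 / 2401

0.0037 m/d


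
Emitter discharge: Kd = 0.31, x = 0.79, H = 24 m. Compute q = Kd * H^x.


q = Kd * H^x = 0.31 * 24^0.79 = 0.31 * 12.313085

3.8171 L/h
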